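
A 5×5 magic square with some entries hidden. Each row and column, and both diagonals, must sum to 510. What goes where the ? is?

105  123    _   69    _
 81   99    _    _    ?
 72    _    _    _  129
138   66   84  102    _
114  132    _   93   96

78

Row 4 needs 510; the known cells sum to 390, so (4,5) = 120.
Row 5 must total 510; the given cells sum to 435, so (5,3) = 75.
From column 2, 510 − (123 + 99 + 66 + 132) gives (3,2) = 90.
Using main diagonal: 105 + 99 + 102 + 96 + ? → (3,3) = 510 − 402 = 108.
Row 3 must total 510; the given cells sum to 399, so (3,4) = 111.
Column 4: 69 + 111 + 102 + 93 + ? = 510, so (2,4) = 135.
Using anti-diagonal: 135 + 108 + 66 + 114 + ? → (1,5) = 510 − 423 = 87.
Row 1 needs 510; the known cells sum to 384, so (1,3) = 126.
The remaining cell in column 3 is (2,3) = 510 − 393 = 117.
Column 5 must total 510; the given cells sum to 432, so (2,5) = 78.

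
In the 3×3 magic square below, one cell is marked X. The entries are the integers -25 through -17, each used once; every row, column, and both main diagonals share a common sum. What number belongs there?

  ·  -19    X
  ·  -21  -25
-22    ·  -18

-20

The entries are -25 through -17, which sum to -189, so each line sums to -189/3 = -63.
Row 2: -21 + (-25) + ? = -63, so (2,1) = -17.
Using row 3: -22 + (-18) + ? → (3,2) = -63 − (-40) = -23.
Column 1: -17 + (-22) + ? = -63, so (1,1) = -24.
Column 3 needs -63; the known cells sum to -43, so (1,3) = -20.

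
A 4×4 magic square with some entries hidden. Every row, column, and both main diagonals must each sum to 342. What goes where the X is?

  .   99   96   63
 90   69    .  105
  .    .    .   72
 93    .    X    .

81

The remaining cell in row 1 is (1,1) = 342 − 258 = 84.
The remaining cell in row 2 is (2,3) = 342 − 264 = 78.
The remaining cell in column 1 is (3,1) = 342 − 267 = 75.
Column 4 must total 342; the given cells sum to 240, so (4,4) = 102.
Main diagonal needs 342; the known cells sum to 255, so (3,3) = 87.
Anti-diagonal needs 342; the known cells sum to 234, so (3,2) = 108.
The remaining cell in column 2 is (4,2) = 342 − 276 = 66.
Column 3: 96 + 78 + 87 + ? = 342, so (4,3) = 81.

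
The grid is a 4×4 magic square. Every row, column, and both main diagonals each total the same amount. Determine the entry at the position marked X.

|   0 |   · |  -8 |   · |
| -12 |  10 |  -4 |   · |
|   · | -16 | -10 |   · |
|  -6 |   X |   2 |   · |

4

Column 3 is complete and sums to -20; that is the magic constant.
Row 2 must total -20; the given cells sum to -6, so (2,4) = -14.
Column 1 must total -20; the given cells sum to -18, so (3,1) = -2.
Main diagonal needs -20; the known cells sum to 0, so (4,4) = -20.
The remaining cell in anti-diagonal is (1,4) = -20 − (-26) = 6.
Row 1 must total -20; the given cells sum to -2, so (1,2) = -18.
From row 3, -20 − (-2 + (-16) + (-10)) gives (3,4) = 8.
Using row 4: -6 + 2 + (-20) + ? → (4,2) = -20 − (-24) = 4.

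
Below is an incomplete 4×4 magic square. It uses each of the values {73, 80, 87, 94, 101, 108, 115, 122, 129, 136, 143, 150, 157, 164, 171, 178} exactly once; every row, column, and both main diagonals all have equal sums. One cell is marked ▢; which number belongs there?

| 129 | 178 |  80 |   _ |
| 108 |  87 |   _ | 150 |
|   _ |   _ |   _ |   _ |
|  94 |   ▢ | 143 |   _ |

The 16 entries sum to 2008, so each line sums to 2008/4 = 502.
Row 1 needs 502; the known cells sum to 387, so (1,4) = 115.
From row 2, 502 − (108 + 87 + 150) gives (2,3) = 157.
Column 1 needs 502; the known cells sum to 331, so (3,1) = 171.
Using column 3: 80 + 157 + 143 + ? → (3,3) = 502 − 380 = 122.
The remaining cell in main diagonal is (4,4) = 502 − 338 = 164.
Anti-diagonal: 115 + 157 + 94 + ? = 502, so (3,2) = 136.
The remaining cell in row 3 is (3,4) = 502 − 429 = 73.
The remaining cell in row 4 is (4,2) = 502 − 401 = 101.

101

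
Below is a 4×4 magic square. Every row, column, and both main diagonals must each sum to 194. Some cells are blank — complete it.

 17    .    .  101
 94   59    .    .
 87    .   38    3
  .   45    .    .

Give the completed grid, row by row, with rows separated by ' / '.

17 24 52 101 / 94 59 31 10 / 87 66 38 3 / -4 45 73 80

Row 3: 87 + 38 + 3 + ? = 194, so (3,2) = 66.
From column 1, 194 − (17 + 94 + 87) gives (4,1) = -4.
Column 2 must total 194; the given cells sum to 170, so (1,2) = 24.
Main diagonal needs 194; the known cells sum to 114, so (4,4) = 80.
From anti-diagonal, 194 − (101 + 66 + (-4)) gives (2,3) = 31.
The remaining cell in row 1 is (1,3) = 194 − 142 = 52.
Row 2 must total 194; the given cells sum to 184, so (2,4) = 10.
Row 4 needs 194; the known cells sum to 121, so (4,3) = 73.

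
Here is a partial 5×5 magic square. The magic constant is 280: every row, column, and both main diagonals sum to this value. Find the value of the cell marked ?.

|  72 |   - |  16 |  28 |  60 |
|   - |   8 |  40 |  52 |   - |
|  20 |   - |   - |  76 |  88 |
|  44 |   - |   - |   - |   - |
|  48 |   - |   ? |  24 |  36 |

92

From row 1, 280 − (72 + 16 + 28 + 60) gives (1,2) = 104.
The remaining cell in column 1 is (2,1) = 280 − 184 = 96.
Using column 4: 28 + 52 + 76 + 24 + ? → (4,4) = 280 − 180 = 100.
The remaining cell in main diagonal is (3,3) = 280 − 216 = 64.
Using anti-diagonal: 60 + 52 + 64 + 48 + ? → (4,2) = 280 − 224 = 56.
Row 2 must total 280; the given cells sum to 196, so (2,5) = 84.
The remaining cell in row 3 is (3,2) = 280 − 248 = 32.
Column 2 needs 280; the known cells sum to 200, so (5,2) = 80.
From column 5, 280 − (60 + 84 + 88 + 36) gives (4,5) = 12.
The remaining cell in row 4 is (4,3) = 280 − 212 = 68.
Using row 5: 48 + 80 + 24 + 36 + ? → (5,3) = 280 − 188 = 92.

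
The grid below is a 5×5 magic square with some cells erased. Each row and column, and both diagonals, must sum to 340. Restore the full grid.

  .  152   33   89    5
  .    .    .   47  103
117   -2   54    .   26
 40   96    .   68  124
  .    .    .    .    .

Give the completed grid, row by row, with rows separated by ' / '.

61 152 33 89 5 / -16 75 131 47 103 / 117 -2 54 145 26 / 40 96 12 68 124 / 138 19 110 -9 82

Row 1 needs 340; the known cells sum to 279, so (1,1) = 61.
Row 3 needs 340; the known cells sum to 195, so (3,4) = 145.
Using row 4: 40 + 96 + 68 + 124 + ? → (4,3) = 340 − 328 = 12.
The remaining cell in column 4 is (5,4) = 340 − 349 = -9.
Column 5 must total 340; the given cells sum to 258, so (5,5) = 82.
Main diagonal needs 340; the known cells sum to 265, so (2,2) = 75.
The remaining cell in anti-diagonal is (5,1) = 340 − 202 = 138.
Column 1 needs 340; the known cells sum to 356, so (2,1) = -16.
Column 2 must total 340; the given cells sum to 321, so (5,2) = 19.
Row 2 needs 340; the known cells sum to 209, so (2,3) = 131.
Using row 5: 138 + 19 + (-9) + 82 + ? → (5,3) = 340 − 230 = 110.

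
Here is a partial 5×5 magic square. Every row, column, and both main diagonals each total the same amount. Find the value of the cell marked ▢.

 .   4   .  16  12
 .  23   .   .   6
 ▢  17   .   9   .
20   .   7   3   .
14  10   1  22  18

Row 5 is complete and sums to 65; that is the magic constant.
From column 2, 65 − (4 + 23 + 17 + 10) gives (4,2) = 11.
Column 4 needs 65; the known cells sum to 50, so (2,4) = 15.
Anti-diagonal must total 65; the given cells sum to 52, so (3,3) = 13.
Using row 4: 20 + 11 + 7 + 3 + ? → (4,5) = 65 − 41 = 24.
Using column 5: 12 + 6 + 24 + 18 + ? → (3,5) = 65 − 60 = 5.
Using main diagonal: 23 + 13 + 3 + 18 + ? → (1,1) = 65 − 57 = 8.
Row 1 needs 65; the known cells sum to 40, so (1,3) = 25.
Row 3: 17 + 13 + 9 + 5 + ? = 65, so (3,1) = 21.

21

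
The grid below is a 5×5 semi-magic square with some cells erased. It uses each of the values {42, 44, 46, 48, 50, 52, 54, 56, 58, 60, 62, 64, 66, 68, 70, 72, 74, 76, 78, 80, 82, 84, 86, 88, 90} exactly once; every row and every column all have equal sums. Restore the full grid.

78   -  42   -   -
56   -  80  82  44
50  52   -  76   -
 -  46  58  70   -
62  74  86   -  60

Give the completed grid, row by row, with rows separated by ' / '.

The 25 entries sum to 1650, so each line sums to 1650/5 = 330.
The remaining cell in row 2 is (2,2) = 330 − 262 = 68.
Using row 5: 62 + 74 + 86 + 60 + ? → (5,4) = 330 − 282 = 48.
Using column 1: 78 + 56 + 50 + 62 + ? → (4,1) = 330 − 246 = 84.
Column 2 needs 330; the known cells sum to 240, so (1,2) = 90.
Column 3: 42 + 80 + 58 + 86 + ? = 330, so (3,3) = 64.
Column 4 must total 330; the given cells sum to 276, so (1,4) = 54.
The remaining cell in row 1 is (1,5) = 330 − 264 = 66.
The remaining cell in row 3 is (3,5) = 330 − 242 = 88.
Row 4 must total 330; the given cells sum to 258, so (4,5) = 72.

78 90 42 54 66 / 56 68 80 82 44 / 50 52 64 76 88 / 84 46 58 70 72 / 62 74 86 48 60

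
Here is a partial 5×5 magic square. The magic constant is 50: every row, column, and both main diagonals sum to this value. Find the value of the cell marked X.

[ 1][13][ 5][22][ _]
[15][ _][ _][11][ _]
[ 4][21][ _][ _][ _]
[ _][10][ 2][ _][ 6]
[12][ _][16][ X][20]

Row 1: 1 + 13 + 5 + 22 + ? = 50, so (1,5) = 9.
Column 1: 1 + 15 + 4 + 12 + ? = 50, so (4,1) = 18.
The remaining cell in anti-diagonal is (3,3) = 50 − 42 = 8.
Row 4 must total 50; the given cells sum to 36, so (4,4) = 14.
The remaining cell in column 3 is (2,3) = 50 − 31 = 19.
The remaining cell in main diagonal is (2,2) = 50 − 43 = 7.
The remaining cell in row 2 is (2,5) = 50 − 52 = -2.
From column 2, 50 − (13 + 7 + 21 + 10) gives (5,2) = -1.
From column 5, 50 − (9 + (-2) + 6 + 20) gives (3,5) = 17.
Using row 3: 4 + 21 + 8 + 17 + ? → (3,4) = 50 − 50 = 0.
Row 5 needs 50; the known cells sum to 47, so (5,4) = 3.

3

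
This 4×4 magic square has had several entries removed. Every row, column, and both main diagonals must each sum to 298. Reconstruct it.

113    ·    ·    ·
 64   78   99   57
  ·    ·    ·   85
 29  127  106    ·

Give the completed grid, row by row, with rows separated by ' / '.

113 43 22 120 / 64 78 99 57 / 92 50 71 85 / 29 127 106 36

Row 4 needs 298; the known cells sum to 262, so (4,4) = 36.
Column 1: 113 + 64 + 29 + ? = 298, so (3,1) = 92.
From column 4, 298 − (57 + 85 + 36) gives (1,4) = 120.
From main diagonal, 298 − (113 + 78 + 36) gives (3,3) = 71.
The remaining cell in anti-diagonal is (3,2) = 298 − 248 = 50.
Column 2: 78 + 50 + 127 + ? = 298, so (1,2) = 43.
The remaining cell in column 3 is (1,3) = 298 − 276 = 22.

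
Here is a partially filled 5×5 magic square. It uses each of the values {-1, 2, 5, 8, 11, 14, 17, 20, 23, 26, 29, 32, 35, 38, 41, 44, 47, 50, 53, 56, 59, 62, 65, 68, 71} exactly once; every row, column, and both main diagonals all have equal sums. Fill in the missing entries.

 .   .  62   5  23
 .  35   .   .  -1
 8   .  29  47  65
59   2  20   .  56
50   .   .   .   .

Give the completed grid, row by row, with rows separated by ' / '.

41 44 62 5 23 / 17 35 53 71 -1 / 8 26 29 47 65 / 59 2 20 38 56 / 50 68 11 14 32

The 25 entries sum to 875, so each line sums to 875/5 = 175.
Using row 3: 8 + 29 + 47 + 65 + ? → (3,2) = 175 − 149 = 26.
Using row 4: 59 + 2 + 20 + 56 + ? → (4,4) = 175 − 137 = 38.
Column 5 needs 175; the known cells sum to 143, so (5,5) = 32.
Main diagonal: 35 + 29 + 38 + 32 + ? = 175, so (1,1) = 41.
From anti-diagonal, 175 − (23 + 29 + 2 + 50) gives (2,4) = 71.
Row 1 must total 175; the given cells sum to 131, so (1,2) = 44.
Using column 1: 41 + 8 + 59 + 50 + ? → (2,1) = 175 − 158 = 17.
Using column 2: 44 + 35 + 26 + 2 + ? → (5,2) = 175 − 107 = 68.
Column 4 needs 175; the known cells sum to 161, so (5,4) = 14.
The remaining cell in row 2 is (2,3) = 175 − 122 = 53.
Row 5 must total 175; the given cells sum to 164, so (5,3) = 11.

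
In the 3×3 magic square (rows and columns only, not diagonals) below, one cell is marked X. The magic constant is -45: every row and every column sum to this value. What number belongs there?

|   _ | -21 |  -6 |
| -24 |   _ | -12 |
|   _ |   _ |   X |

Row 1 needs -45; the known cells sum to -27, so (1,1) = -18.
Using row 2: -24 + (-12) + ? → (2,2) = -45 − (-36) = -9.
The remaining cell in column 1 is (3,1) = -45 − (-42) = -3.
Column 2 must total -45; the given cells sum to -30, so (3,2) = -15.
Using column 3: -6 + (-12) + ? → (3,3) = -45 − (-18) = -27.

-27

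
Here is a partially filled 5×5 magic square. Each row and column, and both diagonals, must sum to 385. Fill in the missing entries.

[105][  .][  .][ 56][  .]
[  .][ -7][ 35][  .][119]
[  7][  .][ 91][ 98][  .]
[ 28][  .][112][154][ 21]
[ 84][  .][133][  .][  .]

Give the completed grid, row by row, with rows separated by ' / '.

105 147 14 56 63 / 161 -7 35 77 119 / 7 49 91 98 140 / 28 70 112 154 21 / 84 126 133 0 42

From row 4, 385 − (28 + 112 + 154 + 21) gives (4,2) = 70.
Using column 1: 105 + 7 + 28 + 84 + ? → (2,1) = 385 − 224 = 161.
The remaining cell in column 3 is (1,3) = 385 − 371 = 14.
Main diagonal: 105 + (-7) + 91 + 154 + ? = 385, so (5,5) = 42.
The remaining cell in row 2 is (2,4) = 385 − 308 = 77.
Column 4: 56 + 77 + 98 + 154 + ? = 385, so (5,4) = 0.
The remaining cell in anti-diagonal is (1,5) = 385 − 322 = 63.
Row 1 needs 385; the known cells sum to 238, so (1,2) = 147.
Row 5: 84 + 133 + 0 + 42 + ? = 385, so (5,2) = 126.
Column 2: 147 + (-7) + 70 + 126 + ? = 385, so (3,2) = 49.
Column 5 must total 385; the given cells sum to 245, so (3,5) = 140.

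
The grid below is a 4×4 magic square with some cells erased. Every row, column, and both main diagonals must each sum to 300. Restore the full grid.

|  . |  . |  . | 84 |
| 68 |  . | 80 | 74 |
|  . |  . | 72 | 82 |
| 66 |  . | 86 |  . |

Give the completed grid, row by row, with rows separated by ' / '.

Row 2 needs 300; the known cells sum to 222, so (2,2) = 78.
The remaining cell in column 3 is (1,3) = 300 − 238 = 62.
Using column 4: 84 + 74 + 82 + ? → (4,4) = 300 − 240 = 60.
Using main diagonal: 78 + 72 + 60 + ? → (1,1) = 300 − 210 = 90.
From anti-diagonal, 300 − (84 + 80 + 66) gives (3,2) = 70.
Row 1: 90 + 62 + 84 + ? = 300, so (1,2) = 64.
Row 3 must total 300; the given cells sum to 224, so (3,1) = 76.
From row 4, 300 − (66 + 86 + 60) gives (4,2) = 88.

90 64 62 84 / 68 78 80 74 / 76 70 72 82 / 66 88 86 60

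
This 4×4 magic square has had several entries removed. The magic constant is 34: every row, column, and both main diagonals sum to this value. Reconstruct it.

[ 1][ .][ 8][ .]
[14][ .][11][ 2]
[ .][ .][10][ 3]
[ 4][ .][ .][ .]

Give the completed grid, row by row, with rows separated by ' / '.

1 12 8 13 / 14 7 11 2 / 15 6 10 3 / 4 9 5 16

The remaining cell in row 2 is (2,2) = 34 − 27 = 7.
Column 1: 1 + 14 + 4 + ? = 34, so (3,1) = 15.
Using column 3: 8 + 11 + 10 + ? → (4,3) = 34 − 29 = 5.
Main diagonal: 1 + 7 + 10 + ? = 34, so (4,4) = 16.
Using row 3: 15 + 10 + 3 + ? → (3,2) = 34 − 28 = 6.
From row 4, 34 − (4 + 5 + 16) gives (4,2) = 9.
Column 2 needs 34; the known cells sum to 22, so (1,2) = 12.
Column 4 needs 34; the known cells sum to 21, so (1,4) = 13.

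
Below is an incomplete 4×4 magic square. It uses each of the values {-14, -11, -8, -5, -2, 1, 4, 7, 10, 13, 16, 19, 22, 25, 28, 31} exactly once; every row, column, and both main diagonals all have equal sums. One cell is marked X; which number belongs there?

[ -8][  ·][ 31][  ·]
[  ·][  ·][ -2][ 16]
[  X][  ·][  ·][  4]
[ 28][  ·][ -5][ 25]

The 16 entries sum to 136, so each line sums to 136/4 = 34.
Row 4 must total 34; the given cells sum to 48, so (4,2) = -14.
From column 3, 34 − (31 + (-2) + (-5)) gives (3,3) = 10.
Column 4: 16 + 4 + 25 + ? = 34, so (1,4) = -11.
From main diagonal, 34 − (-8 + 10 + 25) gives (2,2) = 7.
The remaining cell in anti-diagonal is (3,2) = 34 − 15 = 19.
Using row 1: -8 + 31 + (-11) + ? → (1,2) = 34 − 12 = 22.
Row 2 must total 34; the given cells sum to 21, so (2,1) = 13.
Row 3 needs 34; the known cells sum to 33, so (3,1) = 1.

1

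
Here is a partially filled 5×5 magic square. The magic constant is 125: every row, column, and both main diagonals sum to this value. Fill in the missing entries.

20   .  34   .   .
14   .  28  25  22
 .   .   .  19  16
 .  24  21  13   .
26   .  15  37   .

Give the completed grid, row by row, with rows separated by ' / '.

20 17 34 31 23 / 14 36 28 25 22 / 33 30 27 19 16 / 32 24 21 13 35 / 26 18 15 37 29

Row 2 needs 125; the known cells sum to 89, so (2,2) = 36.
Column 3 must total 125; the given cells sum to 98, so (3,3) = 27.
The remaining cell in column 4 is (1,4) = 125 − 94 = 31.
The remaining cell in main diagonal is (5,5) = 125 − 96 = 29.
Anti-diagonal: 25 + 27 + 24 + 26 + ? = 125, so (1,5) = 23.
From row 1, 125 − (20 + 34 + 31 + 23) gives (1,2) = 17.
From row 5, 125 − (26 + 15 + 37 + 29) gives (5,2) = 18.
Column 2 must total 125; the given cells sum to 95, so (3,2) = 30.
Column 5: 23 + 22 + 16 + 29 + ? = 125, so (4,5) = 35.
The remaining cell in row 3 is (3,1) = 125 − 92 = 33.
From row 4, 125 − (24 + 21 + 13 + 35) gives (4,1) = 32.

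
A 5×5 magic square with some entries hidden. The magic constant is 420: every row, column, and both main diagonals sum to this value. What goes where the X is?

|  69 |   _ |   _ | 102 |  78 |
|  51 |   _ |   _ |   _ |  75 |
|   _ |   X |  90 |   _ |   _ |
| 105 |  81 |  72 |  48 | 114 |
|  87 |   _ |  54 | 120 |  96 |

99

Row 5: 87 + 54 + 120 + 96 + ? = 420, so (5,2) = 63.
Column 1 must total 420; the given cells sum to 312, so (3,1) = 108.
Column 5: 78 + 75 + 114 + 96 + ? = 420, so (3,5) = 57.
Main diagonal: 69 + 90 + 48 + 96 + ? = 420, so (2,2) = 117.
Anti-diagonal must total 420; the given cells sum to 336, so (2,4) = 84.
Row 2 must total 420; the given cells sum to 327, so (2,3) = 93.
Using column 3: 93 + 90 + 72 + 54 + ? → (1,3) = 420 − 309 = 111.
From column 4, 420 − (102 + 84 + 48 + 120) gives (3,4) = 66.
From row 1, 420 − (69 + 111 + 102 + 78) gives (1,2) = 60.
Using row 3: 108 + 90 + 66 + 57 + ? → (3,2) = 420 − 321 = 99.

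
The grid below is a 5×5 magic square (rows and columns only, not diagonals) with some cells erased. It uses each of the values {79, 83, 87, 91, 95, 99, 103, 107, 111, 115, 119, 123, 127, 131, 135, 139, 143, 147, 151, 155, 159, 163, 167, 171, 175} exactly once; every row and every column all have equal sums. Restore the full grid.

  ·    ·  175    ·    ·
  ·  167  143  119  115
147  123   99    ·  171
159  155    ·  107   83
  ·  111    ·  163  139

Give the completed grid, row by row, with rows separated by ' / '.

103 79 175 151 127 / 91 167 143 119 115 / 147 123 99 95 171 / 159 155 131 107 83 / 135 111 87 163 139

The 25 entries sum to 3175, so each line sums to 3175/5 = 635.
Row 2: 167 + 143 + 119 + 115 + ? = 635, so (2,1) = 91.
Row 3 must total 635; the given cells sum to 540, so (3,4) = 95.
Using row 4: 159 + 155 + 107 + 83 + ? → (4,3) = 635 − 504 = 131.
Using column 2: 167 + 123 + 155 + 111 + ? → (1,2) = 635 − 556 = 79.
Using column 3: 175 + 143 + 99 + 131 + ? → (5,3) = 635 − 548 = 87.
Column 4 must total 635; the given cells sum to 484, so (1,4) = 151.
From column 5, 635 − (115 + 171 + 83 + 139) gives (1,5) = 127.
Using row 1: 79 + 175 + 151 + 127 + ? → (1,1) = 635 − 532 = 103.
Row 5: 111 + 87 + 163 + 139 + ? = 635, so (5,1) = 135.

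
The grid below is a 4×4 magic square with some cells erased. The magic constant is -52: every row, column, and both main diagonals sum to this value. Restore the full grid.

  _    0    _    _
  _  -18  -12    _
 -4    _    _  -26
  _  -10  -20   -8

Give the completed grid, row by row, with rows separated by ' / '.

-28 0 -22 -2 / -6 -18 -12 -16 / -4 -24 2 -26 / -14 -10 -20 -8

The remaining cell in row 4 is (4,1) = -52 − (-38) = -14.
From column 2, -52 − (0 + (-18) + (-10)) gives (3,2) = -24.
Anti-diagonal: -12 + (-24) + (-14) + ? = -52, so (1,4) = -2.
Row 3: -4 + (-24) + (-26) + ? = -52, so (3,3) = 2.
The remaining cell in column 3 is (1,3) = -52 − (-30) = -22.
The remaining cell in column 4 is (2,4) = -52 − (-36) = -16.
Main diagonal must total -52; the given cells sum to -24, so (1,1) = -28.
Row 2 needs -52; the known cells sum to -46, so (2,1) = -6.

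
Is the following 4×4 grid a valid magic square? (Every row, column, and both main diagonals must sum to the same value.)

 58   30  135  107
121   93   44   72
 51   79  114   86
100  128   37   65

Yes

Row 1: 58 + 30 + 135 + 107 = 330.
Row 2: 121 + 93 + 44 + 72 = 330.
Row 3: 51 + 79 + 114 + 86 = 330.
Row 4: 100 + 128 + 37 + 65 = 330.
Column 1: 58 + 121 + 51 + 100 = 330.
Column 2: 30 + 93 + 79 + 128 = 330.
Column 3: 135 + 44 + 114 + 37 = 330.
Column 4: 107 + 72 + 86 + 65 = 330.
Main diagonal: 58 + 93 + 114 + 65 = 330.
Anti-diagonal: 107 + 44 + 79 + 100 = 330.
All lines sum to 330.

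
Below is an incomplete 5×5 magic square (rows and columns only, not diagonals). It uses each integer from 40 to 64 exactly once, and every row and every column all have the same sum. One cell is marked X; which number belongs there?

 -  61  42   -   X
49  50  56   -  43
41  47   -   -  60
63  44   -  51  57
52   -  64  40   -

54

The entries are 40 through 64, which sum to 1300, so each line sums to 1300/5 = 260.
Using row 2: 49 + 50 + 56 + 43 + ? → (2,4) = 260 − 198 = 62.
Using row 4: 63 + 44 + 51 + 57 + ? → (4,3) = 260 − 215 = 45.
Column 1 needs 260; the known cells sum to 205, so (1,1) = 55.
Using column 2: 61 + 50 + 47 + 44 + ? → (5,2) = 260 − 202 = 58.
Using column 3: 42 + 56 + 45 + 64 + ? → (3,3) = 260 − 207 = 53.
The remaining cell in row 3 is (3,4) = 260 − 201 = 59.
Row 5: 52 + 58 + 64 + 40 + ? = 260, so (5,5) = 46.
Column 4 must total 260; the given cells sum to 212, so (1,4) = 48.
From column 5, 260 − (43 + 60 + 57 + 46) gives (1,5) = 54.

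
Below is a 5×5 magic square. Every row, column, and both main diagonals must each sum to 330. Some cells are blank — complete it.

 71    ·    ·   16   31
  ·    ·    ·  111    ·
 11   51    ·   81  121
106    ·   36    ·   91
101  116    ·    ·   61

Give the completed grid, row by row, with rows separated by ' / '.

From row 3, 330 − (11 + 51 + 81 + 121) gives (3,3) = 66.
Column 1: 71 + 11 + 106 + 101 + ? = 330, so (2,1) = 41.
From column 5, 330 − (31 + 121 + 91 + 61) gives (2,5) = 26.
Anti-diagonal must total 330; the given cells sum to 309, so (4,2) = 21.
From row 4, 330 − (106 + 21 + 36 + 91) gives (4,4) = 76.
The remaining cell in column 4 is (5,4) = 330 − 284 = 46.
The remaining cell in main diagonal is (2,2) = 330 − 274 = 56.
From row 2, 330 − (41 + 56 + 111 + 26) gives (2,3) = 96.
Using row 5: 101 + 116 + 46 + 61 + ? → (5,3) = 330 − 324 = 6.
Using column 2: 56 + 51 + 21 + 116 + ? → (1,2) = 330 − 244 = 86.
Column 3 must total 330; the given cells sum to 204, so (1,3) = 126.

71 86 126 16 31 / 41 56 96 111 26 / 11 51 66 81 121 / 106 21 36 76 91 / 101 116 6 46 61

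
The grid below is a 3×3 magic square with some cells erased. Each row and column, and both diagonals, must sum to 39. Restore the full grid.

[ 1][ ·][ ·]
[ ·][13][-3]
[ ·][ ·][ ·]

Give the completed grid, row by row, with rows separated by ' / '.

The remaining cell in row 2 is (2,1) = 39 − 10 = 29.
Column 1 must total 39; the given cells sum to 30, so (3,1) = 9.
Main diagonal needs 39; the known cells sum to 14, so (3,3) = 25.
The remaining cell in anti-diagonal is (1,3) = 39 − 22 = 17.
From row 1, 39 − (1 + 17) gives (1,2) = 21.
From row 3, 39 − (9 + 25) gives (3,2) = 5.

1 21 17 / 29 13 -3 / 9 5 25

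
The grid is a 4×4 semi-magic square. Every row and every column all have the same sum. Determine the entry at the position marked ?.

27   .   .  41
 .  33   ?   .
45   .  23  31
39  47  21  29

43

Row 4 is complete and sums to 136; that is the magic constant.
Row 3 must total 136; the given cells sum to 99, so (3,2) = 37.
Column 1 needs 136; the known cells sum to 111, so (2,1) = 25.
Column 2 needs 136; the known cells sum to 117, so (1,2) = 19.
The remaining cell in column 4 is (2,4) = 136 − 101 = 35.
The remaining cell in row 1 is (1,3) = 136 − 87 = 49.
The remaining cell in row 2 is (2,3) = 136 − 93 = 43.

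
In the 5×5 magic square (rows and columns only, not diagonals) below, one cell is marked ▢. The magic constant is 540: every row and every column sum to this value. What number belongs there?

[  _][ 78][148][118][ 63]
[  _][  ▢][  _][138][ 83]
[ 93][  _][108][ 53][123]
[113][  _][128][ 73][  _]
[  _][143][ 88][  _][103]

Row 1 must total 540; the given cells sum to 407, so (1,1) = 133.
Row 3 needs 540; the known cells sum to 377, so (3,2) = 163.
Column 3 needs 540; the known cells sum to 472, so (2,3) = 68.
From column 4, 540 − (118 + 138 + 53 + 73) gives (5,4) = 158.
Using column 5: 63 + 83 + 123 + 103 + ? → (4,5) = 540 − 372 = 168.
Row 4 needs 540; the known cells sum to 482, so (4,2) = 58.
The remaining cell in row 5 is (5,1) = 540 − 492 = 48.
Column 1: 133 + 93 + 113 + 48 + ? = 540, so (2,1) = 153.
From column 2, 540 − (78 + 163 + 58 + 143) gives (2,2) = 98.

98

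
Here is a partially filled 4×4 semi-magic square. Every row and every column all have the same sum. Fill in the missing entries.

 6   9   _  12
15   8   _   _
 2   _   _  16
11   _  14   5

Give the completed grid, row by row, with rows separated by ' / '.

6 9 7 12 / 15 8 10 1 / 2 13 3 16 / 11 4 14 5

Column 1 is already complete: 6 + 15 + 2 + 11 = 34, so that is the magic constant.
Row 1 needs 34; the known cells sum to 27, so (1,3) = 7.
From row 4, 34 − (11 + 14 + 5) gives (4,2) = 4.
From column 2, 34 − (9 + 8 + 4) gives (3,2) = 13.
Using column 4: 12 + 16 + 5 + ? → (2,4) = 34 − 33 = 1.
Using row 2: 15 + 8 + 1 + ? → (2,3) = 34 − 24 = 10.
Row 3 must total 34; the given cells sum to 31, so (3,3) = 3.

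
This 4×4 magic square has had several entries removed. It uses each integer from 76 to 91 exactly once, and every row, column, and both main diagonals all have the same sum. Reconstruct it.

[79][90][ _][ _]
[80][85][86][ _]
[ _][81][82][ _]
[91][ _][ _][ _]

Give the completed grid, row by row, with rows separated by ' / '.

The entries are 76 through 91, which sum to 1336, so each line sums to 1336/4 = 334.
Using row 2: 80 + 85 + 86 + ? → (2,4) = 334 − 251 = 83.
Column 1 needs 334; the known cells sum to 250, so (3,1) = 84.
From column 2, 334 − (90 + 85 + 81) gives (4,2) = 78.
Using main diagonal: 79 + 85 + 82 + ? → (4,4) = 334 − 246 = 88.
From anti-diagonal, 334 − (86 + 81 + 91) gives (1,4) = 76.
Row 1 must total 334; the given cells sum to 245, so (1,3) = 89.
From row 3, 334 − (84 + 81 + 82) gives (3,4) = 87.
The remaining cell in row 4 is (4,3) = 334 − 257 = 77.

79 90 89 76 / 80 85 86 83 / 84 81 82 87 / 91 78 77 88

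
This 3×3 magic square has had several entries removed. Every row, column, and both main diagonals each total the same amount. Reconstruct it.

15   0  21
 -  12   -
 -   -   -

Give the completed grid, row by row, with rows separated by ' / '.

15 0 21 / 18 12 6 / 3 24 9

Row 1 is already complete: 15 + 0 + 21 = 36, so that is the magic constant.
Column 2 needs 36; the known cells sum to 12, so (3,2) = 24.
Main diagonal needs 36; the known cells sum to 27, so (3,3) = 9.
Using anti-diagonal: 21 + 12 + ? → (3,1) = 36 − 33 = 3.
Column 1: 15 + 3 + ? = 36, so (2,1) = 18.
The remaining cell in column 3 is (2,3) = 36 − 30 = 6.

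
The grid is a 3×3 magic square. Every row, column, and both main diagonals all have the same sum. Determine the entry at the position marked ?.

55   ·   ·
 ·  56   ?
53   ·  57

52

Main diagonal is complete and sums to 168; that is the magic constant.
Row 3: 53 + 57 + ? = 168, so (3,2) = 58.
Column 1 needs 168; the known cells sum to 108, so (2,1) = 60.
Using column 2: 56 + 58 + ? → (1,2) = 168 − 114 = 54.
Anti-diagonal must total 168; the given cells sum to 109, so (1,3) = 59.
Row 2: 60 + 56 + ? = 168, so (2,3) = 52.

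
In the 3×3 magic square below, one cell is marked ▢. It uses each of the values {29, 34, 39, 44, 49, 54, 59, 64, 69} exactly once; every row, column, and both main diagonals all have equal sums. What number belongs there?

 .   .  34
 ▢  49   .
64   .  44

The 9 entries sum to 441, so each line sums to 441/3 = 147.
Row 3: 64 + 44 + ? = 147, so (3,2) = 39.
Using column 2: 49 + 39 + ? → (1,2) = 147 − 88 = 59.
From column 3, 147 − (34 + 44) gives (2,3) = 69.
Main diagonal: 49 + 44 + ? = 147, so (1,1) = 54.
Using row 2: 49 + 69 + ? → (2,1) = 147 − 118 = 29.

29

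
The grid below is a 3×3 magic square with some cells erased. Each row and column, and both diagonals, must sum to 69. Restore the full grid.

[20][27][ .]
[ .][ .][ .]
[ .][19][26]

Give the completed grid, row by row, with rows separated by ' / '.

20 27 22 / 25 23 21 / 24 19 26

Row 1: 20 + 27 + ? = 69, so (1,3) = 22.
Row 3 must total 69; the given cells sum to 45, so (3,1) = 24.
The remaining cell in column 1 is (2,1) = 69 − 44 = 25.
The remaining cell in column 2 is (2,2) = 69 − 46 = 23.
Column 3 needs 69; the known cells sum to 48, so (2,3) = 21.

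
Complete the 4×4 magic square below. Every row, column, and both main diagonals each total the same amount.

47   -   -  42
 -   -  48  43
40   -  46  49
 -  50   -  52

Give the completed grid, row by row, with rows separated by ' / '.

47 44 53 42 / 54 41 48 43 / 40 51 46 49 / 45 50 39 52

Column 4 is already complete: 42 + 43 + 49 + 52 = 186, so that is the magic constant.
Row 3: 40 + 46 + 49 + ? = 186, so (3,2) = 51.
Using main diagonal: 47 + 46 + 52 + ? → (2,2) = 186 − 145 = 41.
Anti-diagonal needs 186; the known cells sum to 141, so (4,1) = 45.
Row 2 needs 186; the known cells sum to 132, so (2,1) = 54.
From row 4, 186 − (45 + 50 + 52) gives (4,3) = 39.
From column 2, 186 − (41 + 51 + 50) gives (1,2) = 44.
From column 3, 186 − (48 + 46 + 39) gives (1,3) = 53.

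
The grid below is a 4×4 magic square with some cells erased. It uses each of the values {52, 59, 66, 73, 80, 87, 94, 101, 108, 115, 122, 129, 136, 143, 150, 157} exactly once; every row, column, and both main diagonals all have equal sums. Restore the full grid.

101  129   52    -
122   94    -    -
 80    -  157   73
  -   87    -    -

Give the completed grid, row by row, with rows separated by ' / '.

101 129 52 136 / 122 94 59 143 / 80 108 157 73 / 115 87 150 66

The 16 entries sum to 1672, so each line sums to 1672/4 = 418.
Row 1 must total 418; the given cells sum to 282, so (1,4) = 136.
Row 3 needs 418; the known cells sum to 310, so (3,2) = 108.
From column 1, 418 − (101 + 122 + 80) gives (4,1) = 115.
From main diagonal, 418 − (101 + 94 + 157) gives (4,4) = 66.
Using anti-diagonal: 136 + 108 + 115 + ? → (2,3) = 418 − 359 = 59.
Row 2 must total 418; the given cells sum to 275, so (2,4) = 143.
Row 4 must total 418; the given cells sum to 268, so (4,3) = 150.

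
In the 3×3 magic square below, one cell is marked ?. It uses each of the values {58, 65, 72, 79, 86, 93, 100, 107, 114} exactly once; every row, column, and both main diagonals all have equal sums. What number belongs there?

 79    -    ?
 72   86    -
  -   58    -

65

The 9 entries sum to 774, so each line sums to 774/3 = 258.
Using row 2: 72 + 86 + ? → (2,3) = 258 − 158 = 100.
Column 1 needs 258; the known cells sum to 151, so (3,1) = 107.
From column 2, 258 − (86 + 58) gives (1,2) = 114.
Main diagonal needs 258; the known cells sum to 165, so (3,3) = 93.
The remaining cell in anti-diagonal is (1,3) = 258 − 193 = 65.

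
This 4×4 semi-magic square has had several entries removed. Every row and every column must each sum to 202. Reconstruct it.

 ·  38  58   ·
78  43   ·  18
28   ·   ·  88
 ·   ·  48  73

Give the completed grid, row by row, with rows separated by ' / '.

83 38 58 23 / 78 43 63 18 / 28 53 33 88 / 13 68 48 73

Row 2 needs 202; the known cells sum to 139, so (2,3) = 63.
Column 3 needs 202; the known cells sum to 169, so (3,3) = 33.
Column 4 needs 202; the known cells sum to 179, so (1,4) = 23.
Row 1: 38 + 58 + 23 + ? = 202, so (1,1) = 83.
Row 3 must total 202; the given cells sum to 149, so (3,2) = 53.
From column 1, 202 − (83 + 78 + 28) gives (4,1) = 13.
Column 2 needs 202; the known cells sum to 134, so (4,2) = 68.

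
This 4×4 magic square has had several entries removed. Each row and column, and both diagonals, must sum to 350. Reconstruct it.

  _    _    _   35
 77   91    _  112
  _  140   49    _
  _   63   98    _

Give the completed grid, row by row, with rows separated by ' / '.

126 56 133 35 / 77 91 70 112 / 42 140 49 119 / 105 63 98 84

Row 2 needs 350; the known cells sum to 280, so (2,3) = 70.
The remaining cell in column 2 is (1,2) = 350 − 294 = 56.
Column 3 needs 350; the known cells sum to 217, so (1,3) = 133.
Using anti-diagonal: 35 + 70 + 140 + ? → (4,1) = 350 − 245 = 105.
Row 1 must total 350; the given cells sum to 224, so (1,1) = 126.
The remaining cell in row 4 is (4,4) = 350 − 266 = 84.
Using column 1: 126 + 77 + 105 + ? → (3,1) = 350 − 308 = 42.
Column 4 must total 350; the given cells sum to 231, so (3,4) = 119.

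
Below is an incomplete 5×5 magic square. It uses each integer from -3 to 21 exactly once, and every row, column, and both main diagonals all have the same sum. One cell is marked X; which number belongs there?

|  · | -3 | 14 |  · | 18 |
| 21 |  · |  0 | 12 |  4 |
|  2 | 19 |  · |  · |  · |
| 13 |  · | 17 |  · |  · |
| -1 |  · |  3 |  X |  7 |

20

The entries are -3 through 21, which sum to 225, so each line sums to 225/5 = 45.
Using row 2: 21 + 0 + 12 + 4 + ? → (2,2) = 45 − 37 = 8.
From column 1, 45 − (21 + 2 + 13 + (-1)) gives (1,1) = 10.
Column 3 needs 45; the known cells sum to 34, so (3,3) = 11.
The remaining cell in main diagonal is (4,4) = 45 − 36 = 9.
Using anti-diagonal: 18 + 12 + 11 + (-1) + ? → (4,2) = 45 − 40 = 5.
Row 1 needs 45; the known cells sum to 39, so (1,4) = 6.
Using row 4: 13 + 5 + 17 + 9 + ? → (4,5) = 45 − 44 = 1.
Column 2 must total 45; the given cells sum to 29, so (5,2) = 16.
Column 5 must total 45; the given cells sum to 30, so (3,5) = 15.
Using row 3: 2 + 19 + 11 + 15 + ? → (3,4) = 45 − 47 = -2.
Row 5 needs 45; the known cells sum to 25, so (5,4) = 20.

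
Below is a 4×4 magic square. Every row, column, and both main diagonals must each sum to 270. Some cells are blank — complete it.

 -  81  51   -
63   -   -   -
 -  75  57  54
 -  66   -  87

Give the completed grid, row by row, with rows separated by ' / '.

Row 3: 75 + 57 + 54 + ? = 270, so (3,1) = 84.
From column 2, 270 − (81 + 75 + 66) gives (2,2) = 48.
From main diagonal, 270 − (48 + 57 + 87) gives (1,1) = 78.
The remaining cell in row 1 is (1,4) = 270 − 210 = 60.
From column 1, 270 − (78 + 63 + 84) gives (4,1) = 45.
Using column 4: 60 + 54 + 87 + ? → (2,4) = 270 − 201 = 69.
The remaining cell in anti-diagonal is (2,3) = 270 − 180 = 90.
Row 4 needs 270; the known cells sum to 198, so (4,3) = 72.

78 81 51 60 / 63 48 90 69 / 84 75 57 54 / 45 66 72 87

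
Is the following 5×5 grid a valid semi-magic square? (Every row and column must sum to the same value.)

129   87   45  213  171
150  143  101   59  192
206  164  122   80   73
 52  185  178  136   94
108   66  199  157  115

Row 1: 129 + 87 + 45 + 213 + 171 = 645.
Row 2: 150 + 143 + 101 + 59 + 192 = 645.
Row 3: 206 + 164 + 122 + 80 + 73 = 645.
Row 4: 52 + 185 + 178 + 136 + 94 = 645.
Row 5: 108 + 66 + 199 + 157 + 115 = 645.
Column 1: 129 + 150 + 206 + 52 + 108 = 645.
Column 2: 87 + 143 + 164 + 185 + 66 = 645.
Column 3: 45 + 101 + 122 + 178 + 199 = 645.
Column 4: 213 + 59 + 80 + 136 + 157 = 645.
Column 5: 171 + 192 + 73 + 94 + 115 = 645.
All lines sum to 645.

Yes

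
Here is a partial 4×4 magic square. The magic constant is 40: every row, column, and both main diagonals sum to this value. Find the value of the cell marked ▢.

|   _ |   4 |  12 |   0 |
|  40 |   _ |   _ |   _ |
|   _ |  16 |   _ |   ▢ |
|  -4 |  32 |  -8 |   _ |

The remaining cell in row 1 is (1,1) = 40 − 16 = 24.
From row 4, 40 − (-4 + 32 + (-8)) gives (4,4) = 20.
Column 1 must total 40; the given cells sum to 60, so (3,1) = -20.
Column 2 must total 40; the given cells sum to 52, so (2,2) = -12.
Main diagonal must total 40; the given cells sum to 32, so (3,3) = 8.
Anti-diagonal: 0 + 16 + (-4) + ? = 40, so (2,3) = 28.
Row 2 must total 40; the given cells sum to 56, so (2,4) = -16.
Row 3: -20 + 16 + 8 + ? = 40, so (3,4) = 36.

36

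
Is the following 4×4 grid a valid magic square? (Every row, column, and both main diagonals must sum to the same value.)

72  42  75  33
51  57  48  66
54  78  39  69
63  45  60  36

No — column 1 sums to 240 but column 2 sums to 222.

Row 1: 72 + 42 + 75 + 33 = 222.
Row 2: 51 + 57 + 48 + 66 = 222.
Row 3: 54 + 78 + 39 + 69 = 240.
Row 4: 63 + 45 + 60 + 36 = 204.
Column 1: 72 + 51 + 54 + 63 = 240.
Column 2: 42 + 57 + 78 + 45 = 222.
Column 3: 75 + 48 + 39 + 60 = 222.
Column 4: 33 + 66 + 69 + 36 = 204.
Main diagonal: 72 + 57 + 39 + 36 = 204.
Anti-diagonal: 33 + 48 + 78 + 63 = 222.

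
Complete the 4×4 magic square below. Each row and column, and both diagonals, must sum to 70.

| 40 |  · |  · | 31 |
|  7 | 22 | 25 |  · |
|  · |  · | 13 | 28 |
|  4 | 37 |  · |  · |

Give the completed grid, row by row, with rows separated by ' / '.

40 1 -2 31 / 7 22 25 16 / 19 10 13 28 / 4 37 34 -5

Row 2 must total 70; the given cells sum to 54, so (2,4) = 16.
Column 1 must total 70; the given cells sum to 51, so (3,1) = 19.
Using column 4: 31 + 16 + 28 + ? → (4,4) = 70 − 75 = -5.
Anti-diagonal: 31 + 25 + 4 + ? = 70, so (3,2) = 10.
The remaining cell in row 4 is (4,3) = 70 − 36 = 34.
Using column 2: 22 + 10 + 37 + ? → (1,2) = 70 − 69 = 1.
From column 3, 70 − (25 + 13 + 34) gives (1,3) = -2.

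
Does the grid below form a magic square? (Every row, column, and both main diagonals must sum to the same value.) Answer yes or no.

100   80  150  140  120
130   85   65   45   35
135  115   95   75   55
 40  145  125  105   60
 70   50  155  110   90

No — column 3 sums to 590 but anti-diagonal sums to 475.

Row 1: 100 + 80 + 150 + 140 + 120 = 590.
Row 2: 130 + 85 + 65 + 45 + 35 = 360.
Row 3: 135 + 115 + 95 + 75 + 55 = 475.
Row 4: 40 + 145 + 125 + 105 + 60 = 475.
Row 5: 70 + 50 + 155 + 110 + 90 = 475.
Column 1: 100 + 130 + 135 + 40 + 70 = 475.
Column 2: 80 + 85 + 115 + 145 + 50 = 475.
Column 3: 150 + 65 + 95 + 125 + 155 = 590.
Column 4: 140 + 45 + 75 + 105 + 110 = 475.
Column 5: 120 + 35 + 55 + 60 + 90 = 360.
Main diagonal: 100 + 85 + 95 + 105 + 90 = 475.
Anti-diagonal: 120 + 45 + 95 + 145 + 70 = 475.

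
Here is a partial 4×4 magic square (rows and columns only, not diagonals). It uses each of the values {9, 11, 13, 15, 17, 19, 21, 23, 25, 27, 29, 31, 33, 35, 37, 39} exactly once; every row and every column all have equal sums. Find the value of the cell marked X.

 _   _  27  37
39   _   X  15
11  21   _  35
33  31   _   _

17

The 16 entries sum to 384, so each line sums to 384/4 = 96.
Row 3 needs 96; the known cells sum to 67, so (3,3) = 29.
Column 1 needs 96; the known cells sum to 83, so (1,1) = 13.
The remaining cell in column 4 is (4,4) = 96 − 87 = 9.
The remaining cell in row 1 is (1,2) = 96 − 77 = 19.
The remaining cell in row 4 is (4,3) = 96 − 73 = 23.
Using column 2: 19 + 21 + 31 + ? → (2,2) = 96 − 71 = 25.
From column 3, 96 − (27 + 29 + 23) gives (2,3) = 17.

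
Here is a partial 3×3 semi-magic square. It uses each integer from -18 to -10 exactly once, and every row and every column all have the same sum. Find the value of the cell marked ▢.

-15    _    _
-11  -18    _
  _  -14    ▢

-12

The entries are -18 through -10, which sum to -126, so each line sums to -126/3 = -42.
Row 2: -11 + (-18) + ? = -42, so (2,3) = -13.
Column 1: -15 + (-11) + ? = -42, so (3,1) = -16.
Column 2 needs -42; the known cells sum to -32, so (1,2) = -10.
Using row 1: -15 + (-10) + ? → (1,3) = -42 − (-25) = -17.
Using row 3: -16 + (-14) + ? → (3,3) = -42 − (-30) = -12.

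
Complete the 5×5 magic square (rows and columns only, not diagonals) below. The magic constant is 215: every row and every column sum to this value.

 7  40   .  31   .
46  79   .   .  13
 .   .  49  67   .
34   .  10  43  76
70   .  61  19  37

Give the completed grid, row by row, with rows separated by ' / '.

Using row 4: 34 + 10 + 43 + 76 + ? → (4,2) = 215 − 163 = 52.
Row 5: 70 + 61 + 19 + 37 + ? = 215, so (5,2) = 28.
Column 1: 7 + 46 + 34 + 70 + ? = 215, so (3,1) = 58.
Column 2 must total 215; the given cells sum to 199, so (3,2) = 16.
The remaining cell in column 4 is (2,4) = 215 − 160 = 55.
Row 2 needs 215; the known cells sum to 193, so (2,3) = 22.
From row 3, 215 − (58 + 16 + 49 + 67) gives (3,5) = 25.
Column 3 needs 215; the known cells sum to 142, so (1,3) = 73.
Using column 5: 13 + 25 + 76 + 37 + ? → (1,5) = 215 − 151 = 64.

7 40 73 31 64 / 46 79 22 55 13 / 58 16 49 67 25 / 34 52 10 43 76 / 70 28 61 19 37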